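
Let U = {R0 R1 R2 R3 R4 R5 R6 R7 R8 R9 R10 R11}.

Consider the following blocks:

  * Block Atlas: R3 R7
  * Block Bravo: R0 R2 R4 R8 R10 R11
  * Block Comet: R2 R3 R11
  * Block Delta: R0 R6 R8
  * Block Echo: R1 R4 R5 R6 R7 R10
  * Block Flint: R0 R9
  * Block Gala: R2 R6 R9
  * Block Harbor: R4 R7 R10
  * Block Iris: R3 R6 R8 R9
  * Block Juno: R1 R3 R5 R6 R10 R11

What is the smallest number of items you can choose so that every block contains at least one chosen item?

H = {R0, R3, R7, R9} meets every block (each contains at least one member of H), and |H| = 4.
No choice of 3 items meets every block, so 4 is the minimum.

4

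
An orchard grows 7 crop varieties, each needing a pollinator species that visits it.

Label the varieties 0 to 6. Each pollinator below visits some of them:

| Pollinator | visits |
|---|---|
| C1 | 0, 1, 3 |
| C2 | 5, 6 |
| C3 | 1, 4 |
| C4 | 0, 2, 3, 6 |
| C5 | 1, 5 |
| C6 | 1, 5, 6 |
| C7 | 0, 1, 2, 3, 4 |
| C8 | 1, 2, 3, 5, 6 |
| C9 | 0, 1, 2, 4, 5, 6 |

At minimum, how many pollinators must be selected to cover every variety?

2

Take {C7, C8}. Their union is {0, 1, 2, 3, 4, 5, 6}, which is all 7 varieties.
No single pollinator has all 7 varieties (the largest, C9, has 6), so 2 is optimal.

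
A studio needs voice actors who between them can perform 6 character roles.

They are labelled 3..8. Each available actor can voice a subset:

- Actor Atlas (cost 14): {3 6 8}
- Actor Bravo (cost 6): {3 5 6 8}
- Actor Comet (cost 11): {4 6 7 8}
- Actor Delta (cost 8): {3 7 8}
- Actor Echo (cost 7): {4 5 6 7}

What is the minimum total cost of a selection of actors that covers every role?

13

Bravo, Echo together cover every role (Bravo ∪ Echo = {3, 4, 5, 6, 7, 8}); total cost 6 + 7 = 13.
No covering selection has total cost below 13.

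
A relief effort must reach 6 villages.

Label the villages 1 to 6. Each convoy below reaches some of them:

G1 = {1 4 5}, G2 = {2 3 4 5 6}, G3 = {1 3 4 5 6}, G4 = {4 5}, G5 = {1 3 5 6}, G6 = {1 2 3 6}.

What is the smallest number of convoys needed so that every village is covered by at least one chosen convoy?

Take {G2, G3}. Their union is {1, 2, 3, 4, 5, 6}, which is all 6 villages.
No single convoy has all 6 villages (the largest, G2, has 5), so 2 is optimal.

2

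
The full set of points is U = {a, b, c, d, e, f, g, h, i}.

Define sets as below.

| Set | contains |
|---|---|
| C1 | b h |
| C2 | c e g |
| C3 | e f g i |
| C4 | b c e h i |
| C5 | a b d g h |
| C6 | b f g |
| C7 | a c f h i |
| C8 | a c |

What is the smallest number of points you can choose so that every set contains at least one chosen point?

3

T = {a, g, h} meets every set (each contains at least one member of T), and |T| = 3.
The sets C1, C3, C8 are pairwise disjoint, so any hitting set needs a separate point for each — at least 3. Hence 3 is optimal.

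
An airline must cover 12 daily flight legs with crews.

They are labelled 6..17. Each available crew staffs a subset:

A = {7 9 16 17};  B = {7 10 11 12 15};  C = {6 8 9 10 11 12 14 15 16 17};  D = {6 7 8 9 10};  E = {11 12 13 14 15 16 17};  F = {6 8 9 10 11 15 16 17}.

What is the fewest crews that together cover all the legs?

2

D and E together: D ∪ E = {6, 7, 8, 9, 10, 11, 12, 13, 14, 15, 16, 17} — every leg is covered.
No single crew has all 12 legs (the largest, C, has 10), so 2 is optimal.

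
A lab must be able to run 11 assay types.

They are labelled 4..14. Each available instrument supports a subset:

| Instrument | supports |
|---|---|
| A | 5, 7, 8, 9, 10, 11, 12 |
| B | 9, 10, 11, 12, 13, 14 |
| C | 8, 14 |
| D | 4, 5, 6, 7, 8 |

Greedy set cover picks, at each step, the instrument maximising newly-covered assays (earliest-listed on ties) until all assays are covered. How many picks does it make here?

Greedy: pick A (covers 7 new) → pick B (covers 2 new) → pick D (covers 2 new). Total picks: 3.
(The true minimum cover uses only 2 instruments, so greedy is not optimal here.)

3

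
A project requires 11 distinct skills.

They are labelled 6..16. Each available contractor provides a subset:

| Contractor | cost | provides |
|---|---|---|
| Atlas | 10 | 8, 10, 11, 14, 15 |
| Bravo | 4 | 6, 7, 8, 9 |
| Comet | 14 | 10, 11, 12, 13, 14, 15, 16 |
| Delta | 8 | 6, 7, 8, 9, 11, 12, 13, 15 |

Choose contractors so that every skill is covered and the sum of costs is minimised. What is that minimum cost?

Bravo, Comet together cover every skill (Bravo ∪ Comet = {6, 7, 8, 9, 10, 11, 12, 13, 14, 15, 16}); total cost 4 + 14 = 18.
No covering selection has total cost below 18.

18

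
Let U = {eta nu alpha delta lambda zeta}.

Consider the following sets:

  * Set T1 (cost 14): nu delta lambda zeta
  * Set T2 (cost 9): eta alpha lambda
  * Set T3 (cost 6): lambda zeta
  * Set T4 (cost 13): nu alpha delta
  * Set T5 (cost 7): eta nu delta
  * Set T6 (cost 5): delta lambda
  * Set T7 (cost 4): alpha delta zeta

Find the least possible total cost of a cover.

T5, T6, T7 together cover every item (T5 ∪ T6 ∪ T7 = {eta, nu, alpha, delta, lambda, zeta}); total cost 7 + 5 + 4 = 16.
No covering selection has total cost below 16.

16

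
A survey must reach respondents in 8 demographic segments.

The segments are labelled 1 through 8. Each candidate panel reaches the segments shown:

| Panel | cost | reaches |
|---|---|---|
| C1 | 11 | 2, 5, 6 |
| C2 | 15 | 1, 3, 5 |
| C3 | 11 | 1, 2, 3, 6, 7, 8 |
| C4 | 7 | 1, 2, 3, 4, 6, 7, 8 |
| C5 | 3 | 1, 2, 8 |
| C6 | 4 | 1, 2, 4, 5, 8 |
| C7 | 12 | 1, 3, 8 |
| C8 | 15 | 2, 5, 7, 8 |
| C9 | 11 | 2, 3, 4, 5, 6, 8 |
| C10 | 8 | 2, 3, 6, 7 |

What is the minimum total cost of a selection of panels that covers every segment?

C4, C6 together cover every segment (C4 ∪ C6 = {1, 2, 3, 4, 5, 6, 7, 8}); total cost 7 + 4 = 11.
No covering selection has total cost below 11.

11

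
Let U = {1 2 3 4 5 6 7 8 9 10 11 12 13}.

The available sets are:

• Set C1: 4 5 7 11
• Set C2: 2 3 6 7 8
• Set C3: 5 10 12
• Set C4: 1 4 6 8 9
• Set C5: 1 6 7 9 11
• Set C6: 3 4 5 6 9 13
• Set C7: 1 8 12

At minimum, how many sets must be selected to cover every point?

4

C2 and C3 and C5 and C6 together: C2 ∪ C3 ∪ C5 ∪ C6 = {1, 2, 3, 4, 5, 6, 7, 8, 9, 10, 11, 12, 13} — every point is covered.
Only C6 contains 13, so C6 is forced; the remaining 7 points need at least 3 more sets (each remaining set adds at most 3) — so at least 4 sets are needed, and 4 is optimal.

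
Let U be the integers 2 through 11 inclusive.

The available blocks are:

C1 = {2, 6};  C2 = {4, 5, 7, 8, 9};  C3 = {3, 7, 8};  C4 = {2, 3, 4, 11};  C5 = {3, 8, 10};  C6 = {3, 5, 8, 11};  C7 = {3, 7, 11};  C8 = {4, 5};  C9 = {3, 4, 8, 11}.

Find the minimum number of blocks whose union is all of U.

Take {C1, C2, C5, C9}. Their union is {2, 3, 4, 5, 6, 7, 8, 9, 10, 11}, which is all 10 elements.
No 3 of the 9 blocks cover everything (all 84 combinations miss at least one element), so 4 is optimal.

4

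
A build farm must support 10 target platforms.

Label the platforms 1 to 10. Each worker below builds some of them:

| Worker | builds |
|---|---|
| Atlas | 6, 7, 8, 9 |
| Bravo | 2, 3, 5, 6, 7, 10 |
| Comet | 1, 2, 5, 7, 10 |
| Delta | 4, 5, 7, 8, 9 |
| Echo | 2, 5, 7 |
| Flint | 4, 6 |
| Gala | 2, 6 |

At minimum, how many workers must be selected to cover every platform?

Bravo and Comet and Delta together: Bravo ∪ Comet ∪ Delta = {1, 2, 3, 4, 5, 6, 7, 8, 9, 10} — every platform is covered.
Only Comet contains 1, so Comet is forced; the remaining 5 platforms need at least 2 more workers (each remaining worker adds at most 3) — so at least 3 workers are needed, and 3 is optimal.

3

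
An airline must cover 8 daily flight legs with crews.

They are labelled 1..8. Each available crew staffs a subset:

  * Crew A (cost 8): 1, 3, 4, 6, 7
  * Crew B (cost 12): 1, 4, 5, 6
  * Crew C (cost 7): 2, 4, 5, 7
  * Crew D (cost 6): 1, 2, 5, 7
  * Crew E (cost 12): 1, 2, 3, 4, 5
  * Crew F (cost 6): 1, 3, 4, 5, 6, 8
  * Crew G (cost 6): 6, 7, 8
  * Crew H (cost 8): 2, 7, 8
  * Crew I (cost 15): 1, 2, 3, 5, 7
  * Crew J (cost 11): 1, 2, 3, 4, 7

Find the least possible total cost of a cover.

D, F together cover every leg (D ∪ F = {1, 2, 3, 4, 5, 6, 7, 8}); total cost 6 + 6 = 12.
No covering selection has total cost below 12.

12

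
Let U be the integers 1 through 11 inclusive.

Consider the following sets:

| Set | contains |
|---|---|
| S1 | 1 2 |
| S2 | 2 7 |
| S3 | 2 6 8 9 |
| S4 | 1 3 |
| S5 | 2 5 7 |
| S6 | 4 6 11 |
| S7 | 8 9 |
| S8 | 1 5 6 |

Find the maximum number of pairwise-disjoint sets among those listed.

4

S2, S4, S6, S7 are pairwise disjoint (S2={2,7}; S4={1,3}; S6={4,6,11}; S7={8,9}).
Every remaining set overlaps one of these, and no 5 of the listed sets are pairwise disjoint, so 4 is the maximum.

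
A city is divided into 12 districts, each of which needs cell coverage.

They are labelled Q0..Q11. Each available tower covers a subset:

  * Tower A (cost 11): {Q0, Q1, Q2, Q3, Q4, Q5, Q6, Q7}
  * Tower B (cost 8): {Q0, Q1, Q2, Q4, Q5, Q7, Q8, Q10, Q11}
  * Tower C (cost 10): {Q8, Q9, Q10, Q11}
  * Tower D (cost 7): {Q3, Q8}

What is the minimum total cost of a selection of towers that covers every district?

21

A, C together cover every district (A ∪ C = {Q0, Q1, Q2, Q3, Q4, Q5, Q6, Q7, Q8, Q9, Q10, Q11}); total cost 11 + 10 = 21.
The greedy pick B, A, C costs 29; no covering selection beats 21.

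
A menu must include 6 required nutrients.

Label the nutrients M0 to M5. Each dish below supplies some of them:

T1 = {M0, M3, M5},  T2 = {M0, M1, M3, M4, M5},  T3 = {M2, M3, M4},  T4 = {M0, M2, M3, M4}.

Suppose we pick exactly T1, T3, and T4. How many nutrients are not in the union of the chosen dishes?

1

Union of T1, T3, T4 = {M0, M2, M3, M4, M5}.
Not covered: M1 — 1 nutrient.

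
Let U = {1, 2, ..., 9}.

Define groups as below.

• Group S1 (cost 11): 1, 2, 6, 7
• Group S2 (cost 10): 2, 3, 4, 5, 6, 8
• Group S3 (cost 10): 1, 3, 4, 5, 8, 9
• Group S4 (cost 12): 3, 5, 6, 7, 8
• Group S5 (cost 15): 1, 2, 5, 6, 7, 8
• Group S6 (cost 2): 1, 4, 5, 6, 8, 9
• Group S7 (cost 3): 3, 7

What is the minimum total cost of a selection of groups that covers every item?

S2, S6, S7 together cover every item (S2 ∪ S6 ∪ S7 = {1, 2, 3, 4, 5, 6, 7, 8, 9}); total cost 10 + 2 + 3 = 15.
No covering selection has total cost below 15.

15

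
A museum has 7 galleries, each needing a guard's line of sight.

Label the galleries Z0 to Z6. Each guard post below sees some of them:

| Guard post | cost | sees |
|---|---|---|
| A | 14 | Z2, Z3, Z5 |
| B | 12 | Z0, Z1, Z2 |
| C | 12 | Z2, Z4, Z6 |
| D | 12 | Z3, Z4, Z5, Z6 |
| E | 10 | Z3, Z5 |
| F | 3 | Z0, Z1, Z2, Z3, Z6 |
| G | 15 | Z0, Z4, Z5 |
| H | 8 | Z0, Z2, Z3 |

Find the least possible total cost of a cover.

15

D, F together cover every gallery (D ∪ F = {Z0, Z1, Z2, Z3, Z4, Z5, Z6}); total cost 12 + 3 = 15.
No covering selection has total cost below 15.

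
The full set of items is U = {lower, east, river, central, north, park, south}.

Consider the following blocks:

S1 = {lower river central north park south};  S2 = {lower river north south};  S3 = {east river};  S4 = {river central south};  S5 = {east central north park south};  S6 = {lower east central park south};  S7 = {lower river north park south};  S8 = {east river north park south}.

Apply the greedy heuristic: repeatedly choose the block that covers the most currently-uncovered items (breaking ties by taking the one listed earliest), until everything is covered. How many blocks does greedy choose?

2

Greedy: pick S1 (covers 6 new) → pick S3 (covers 1 new). Total picks: 2.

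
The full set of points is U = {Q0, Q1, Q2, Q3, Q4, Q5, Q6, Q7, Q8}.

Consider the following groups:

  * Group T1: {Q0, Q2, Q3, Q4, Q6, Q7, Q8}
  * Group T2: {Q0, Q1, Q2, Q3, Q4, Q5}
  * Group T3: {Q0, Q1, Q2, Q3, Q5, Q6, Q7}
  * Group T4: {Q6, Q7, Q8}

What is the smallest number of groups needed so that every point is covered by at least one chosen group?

2

T2 and T4 cover everything between them: the union {Q0, Q1, Q2, Q3, Q4, Q5, Q6, Q7, Q8} is all of U.
No single group has all 9 points (the largest, T1, has 7), so 2 is optimal.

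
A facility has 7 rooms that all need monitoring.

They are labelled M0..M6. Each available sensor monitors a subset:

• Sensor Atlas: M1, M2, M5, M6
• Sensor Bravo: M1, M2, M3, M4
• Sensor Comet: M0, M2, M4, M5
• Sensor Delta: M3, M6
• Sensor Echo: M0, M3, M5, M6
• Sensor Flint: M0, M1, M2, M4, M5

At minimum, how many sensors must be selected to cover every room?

Echo and Flint together: Echo ∪ Flint = {M0, M1, M2, M3, M4, M5, M6} — every room is covered.
No single sensor has all 7 rooms (the largest, Flint, has 5), so 2 is optimal.

2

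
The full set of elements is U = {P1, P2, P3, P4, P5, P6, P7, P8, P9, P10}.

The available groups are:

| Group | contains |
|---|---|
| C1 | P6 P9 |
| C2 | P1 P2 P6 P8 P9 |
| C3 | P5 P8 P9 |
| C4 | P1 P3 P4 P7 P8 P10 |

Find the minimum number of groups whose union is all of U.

3

C2 and C3 and C4 together: C2 ∪ C3 ∪ C4 = {P1, P2, P3, P4, P5, P6, P7, P8, P9, P10} — every element is covered.
Only C2 contains P2, so C2 is forced; the remaining 5 elements need at least 2 more groups (each remaining group adds at most 4) — so at least 3 groups are needed, and 3 is optimal.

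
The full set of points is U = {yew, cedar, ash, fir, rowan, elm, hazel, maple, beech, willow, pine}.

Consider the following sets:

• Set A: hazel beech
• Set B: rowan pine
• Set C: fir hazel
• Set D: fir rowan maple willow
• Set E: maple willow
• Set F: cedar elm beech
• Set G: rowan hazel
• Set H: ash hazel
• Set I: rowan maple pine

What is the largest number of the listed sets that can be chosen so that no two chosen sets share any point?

4

B, C, E, F are pairwise disjoint (B={rowan,pine}; C={fir,hazel}; E={maple,willow}; F={cedar,elm,beech}).
Every remaining set overlaps one of these, and no 5 of the listed sets are pairwise disjoint, so 4 is the maximum.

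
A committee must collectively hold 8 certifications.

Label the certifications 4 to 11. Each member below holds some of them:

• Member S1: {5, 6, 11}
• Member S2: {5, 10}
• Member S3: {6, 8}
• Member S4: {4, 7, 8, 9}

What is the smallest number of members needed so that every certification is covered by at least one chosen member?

S1 and S2 and S4 together: S1 ∪ S2 ∪ S4 = {4, 5, 6, 7, 8, 9, 10, 11} — every certification is covered.
Only S4 contains 4, so S4 is forced; the remaining 4 certifications need at least 2 more members (each remaining member adds at most 3) — so at least 3 members are needed, and 3 is optimal.

3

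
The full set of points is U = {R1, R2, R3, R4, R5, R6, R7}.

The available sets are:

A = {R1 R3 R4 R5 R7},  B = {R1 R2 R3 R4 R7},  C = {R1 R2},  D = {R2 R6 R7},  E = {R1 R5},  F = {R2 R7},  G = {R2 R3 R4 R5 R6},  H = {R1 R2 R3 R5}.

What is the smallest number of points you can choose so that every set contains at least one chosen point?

2

Take T = {R2, R5}. Each listed set contains at least one of these, so T is a hitting set of size 2.
The sets D, E are pairwise disjoint, so any hitting set needs a separate point for each — at least 2. Hence 2 is optimal.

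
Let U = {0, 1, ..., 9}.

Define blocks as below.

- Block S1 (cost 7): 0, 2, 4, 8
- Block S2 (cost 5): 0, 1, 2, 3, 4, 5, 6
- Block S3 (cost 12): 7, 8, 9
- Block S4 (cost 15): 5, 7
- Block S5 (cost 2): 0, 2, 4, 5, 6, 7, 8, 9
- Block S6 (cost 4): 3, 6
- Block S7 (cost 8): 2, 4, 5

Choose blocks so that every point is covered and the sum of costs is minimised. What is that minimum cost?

S2, S5 together cover every point (S2 ∪ S5 = {0, 1, 2, 3, 4, 5, 6, 7, 8, 9}); total cost 5 + 2 = 7.
No covering selection has total cost below 7.

7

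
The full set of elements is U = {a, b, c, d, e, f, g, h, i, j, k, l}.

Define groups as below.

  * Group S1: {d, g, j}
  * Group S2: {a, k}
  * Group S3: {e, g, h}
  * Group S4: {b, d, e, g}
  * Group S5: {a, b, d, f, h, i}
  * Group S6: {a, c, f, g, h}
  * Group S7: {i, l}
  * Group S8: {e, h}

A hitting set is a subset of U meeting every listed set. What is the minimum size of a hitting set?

Take T = {a, e, g, i}. Each listed group contains at least one of these, so T is a hitting set of size 4.
The groups S1, S2, S7, S8 are pairwise disjoint, so any hitting set needs a separate element for each — at least 4. Hence 4 is optimal.

4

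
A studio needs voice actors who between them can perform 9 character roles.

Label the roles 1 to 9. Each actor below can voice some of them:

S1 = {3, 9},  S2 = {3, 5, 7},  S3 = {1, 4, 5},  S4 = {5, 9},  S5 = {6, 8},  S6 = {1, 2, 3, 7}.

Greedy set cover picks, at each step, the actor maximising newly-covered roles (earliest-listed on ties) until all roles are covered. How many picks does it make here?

Greedy: pick S6 (covers 4 new) → pick S3 (covers 2 new) → pick S5 (covers 2 new) → pick S1 (covers 1 new). Total picks: 4.

4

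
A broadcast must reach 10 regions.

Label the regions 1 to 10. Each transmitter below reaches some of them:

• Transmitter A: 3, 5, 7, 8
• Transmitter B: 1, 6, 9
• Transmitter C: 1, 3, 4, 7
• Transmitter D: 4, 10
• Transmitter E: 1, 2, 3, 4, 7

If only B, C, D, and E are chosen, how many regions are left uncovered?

Union of B, C, D, E = {1, 2, 3, 4, 6, 7, 9, 10}.
Not covered: 5, 8 — 2 regions.

2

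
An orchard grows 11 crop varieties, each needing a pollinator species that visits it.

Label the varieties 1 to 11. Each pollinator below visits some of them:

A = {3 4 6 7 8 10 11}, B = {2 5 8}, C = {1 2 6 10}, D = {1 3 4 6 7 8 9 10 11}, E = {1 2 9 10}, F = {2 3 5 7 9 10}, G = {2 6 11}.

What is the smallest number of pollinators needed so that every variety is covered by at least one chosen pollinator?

2

Take {B, D}. Their union is {1, 2, 3, 4, 5, 6, 7, 8, 9, 10, 11}, which is all 11 varieties.
No single pollinator has all 11 varieties (the largest, D, has 9), so 2 is optimal.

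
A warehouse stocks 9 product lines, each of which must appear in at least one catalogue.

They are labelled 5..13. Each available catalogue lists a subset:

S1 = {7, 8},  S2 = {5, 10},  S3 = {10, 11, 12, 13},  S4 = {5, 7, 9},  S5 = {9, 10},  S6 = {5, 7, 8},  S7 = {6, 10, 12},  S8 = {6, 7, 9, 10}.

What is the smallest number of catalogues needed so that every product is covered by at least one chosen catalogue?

3

S3 and S6 and S8 together: S3 ∪ S6 ∪ S8 = {5, 6, 7, 8, 9, 10, 11, 12, 13} — every product is covered.
Each catalogue has at most 4 products, and 2·4 = 8 < 9 — so at least 3 catalogues are needed, and 3 is optimal.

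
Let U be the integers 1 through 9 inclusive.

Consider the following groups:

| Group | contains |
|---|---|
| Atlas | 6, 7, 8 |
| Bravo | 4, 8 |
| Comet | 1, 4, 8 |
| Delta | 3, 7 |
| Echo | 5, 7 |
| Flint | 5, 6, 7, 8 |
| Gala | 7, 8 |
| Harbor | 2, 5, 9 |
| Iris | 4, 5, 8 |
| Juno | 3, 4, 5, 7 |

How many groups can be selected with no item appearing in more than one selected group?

Comet, Delta, Harbor are pairwise disjoint (Comet={1,4,8}; Delta={3,7}; Harbor={2,5,9}).
Every remaining group overlaps one of these, and no 4 of the listed groups are pairwise disjoint, so 3 is the maximum.

3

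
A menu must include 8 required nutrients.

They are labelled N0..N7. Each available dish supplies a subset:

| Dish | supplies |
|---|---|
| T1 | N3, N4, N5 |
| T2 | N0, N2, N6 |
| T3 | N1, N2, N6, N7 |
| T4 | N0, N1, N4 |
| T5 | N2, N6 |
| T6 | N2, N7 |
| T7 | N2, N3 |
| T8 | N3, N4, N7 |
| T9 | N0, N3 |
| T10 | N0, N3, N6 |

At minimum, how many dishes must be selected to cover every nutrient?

3

Take {T1, T3, T10}. Their union is {N0, N1, N2, N3, N4, N5, N6, N7}, which is all 8 nutrients.
Only T1 contains N5, so T1 is forced; the remaining 5 nutrients need at least 2 more dishes (each remaining dish adds at most 4) — so at least 3 dishes are needed, and 3 is optimal.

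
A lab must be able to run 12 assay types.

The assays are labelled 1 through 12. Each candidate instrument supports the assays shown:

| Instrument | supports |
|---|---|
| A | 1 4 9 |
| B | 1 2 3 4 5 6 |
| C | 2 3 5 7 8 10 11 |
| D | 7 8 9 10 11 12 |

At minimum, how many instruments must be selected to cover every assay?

2

Take {B, D}. Their union is {1, 2, 3, 4, 5, 6, 7, 8, 9, 10, 11, 12}, which is all 12 assays.
No single instrument has all 12 assays (the largest, C, has 7), so 2 is optimal.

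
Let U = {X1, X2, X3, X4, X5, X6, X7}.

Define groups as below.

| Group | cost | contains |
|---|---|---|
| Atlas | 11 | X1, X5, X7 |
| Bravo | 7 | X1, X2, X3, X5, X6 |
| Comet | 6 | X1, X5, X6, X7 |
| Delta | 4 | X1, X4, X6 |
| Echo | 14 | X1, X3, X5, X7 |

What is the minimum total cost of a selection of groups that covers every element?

17

Bravo, Comet, Delta together cover every element (Bravo ∪ Comet ∪ Delta = {X1, X2, X3, X4, X5, X6, X7}); total cost 7 + 6 + 4 = 17.
No covering selection has total cost below 17.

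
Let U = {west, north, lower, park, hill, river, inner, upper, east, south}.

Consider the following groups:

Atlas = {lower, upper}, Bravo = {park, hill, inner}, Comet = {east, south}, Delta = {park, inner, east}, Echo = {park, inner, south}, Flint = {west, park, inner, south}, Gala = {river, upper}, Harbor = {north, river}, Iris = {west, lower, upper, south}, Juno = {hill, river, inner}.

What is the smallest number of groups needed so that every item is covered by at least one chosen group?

4

Bravo and Comet and Harbor and Iris together: Bravo ∪ Comet ∪ Harbor ∪ Iris = {west, north, lower, park, hill, river, inner, upper, east, south} — every item is covered.
No 3 of the 10 groups cover everything (all 120 combinations miss at least one item), so 4 is optimal.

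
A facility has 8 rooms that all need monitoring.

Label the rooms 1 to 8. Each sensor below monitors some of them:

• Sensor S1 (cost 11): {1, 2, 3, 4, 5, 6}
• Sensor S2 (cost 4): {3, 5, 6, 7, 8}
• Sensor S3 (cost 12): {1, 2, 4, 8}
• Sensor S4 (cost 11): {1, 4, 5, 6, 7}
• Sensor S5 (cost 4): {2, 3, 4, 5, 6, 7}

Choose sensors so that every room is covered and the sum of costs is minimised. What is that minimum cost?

15

S1, S2 together cover every room (S1 ∪ S2 = {1, 2, 3, 4, 5, 6, 7, 8}); total cost 11 + 4 = 15.
The greedy pick S5, S2, S1 costs 19; no covering selection beats 15.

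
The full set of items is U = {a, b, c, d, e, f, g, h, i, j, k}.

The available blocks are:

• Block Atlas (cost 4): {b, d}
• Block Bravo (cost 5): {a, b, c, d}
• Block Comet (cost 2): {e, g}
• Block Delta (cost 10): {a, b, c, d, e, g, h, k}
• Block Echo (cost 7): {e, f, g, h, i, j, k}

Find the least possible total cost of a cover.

12

Bravo, Echo together cover every item (Bravo ∪ Echo = {a, b, c, d, e, f, g, h, i, j, k}); total cost 5 + 7 = 12.
The greedy pick Comet, Bravo, Echo costs 14; no covering selection beats 12.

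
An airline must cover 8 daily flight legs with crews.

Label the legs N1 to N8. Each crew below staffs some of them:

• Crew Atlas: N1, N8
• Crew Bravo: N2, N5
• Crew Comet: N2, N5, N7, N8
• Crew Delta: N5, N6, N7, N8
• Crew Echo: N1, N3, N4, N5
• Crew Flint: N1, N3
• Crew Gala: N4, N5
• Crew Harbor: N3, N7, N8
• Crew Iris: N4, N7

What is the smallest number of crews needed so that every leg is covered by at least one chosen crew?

3

Take {Comet, Delta, Echo}. Their union is {N1, N2, N3, N4, N5, N6, N7, N8}, which is all 8 legs.
Only Delta contains N6, so Delta is forced; the remaining 4 legs need at least 2 more crews (each remaining crew adds at most 3) — so at least 3 crews are needed, and 3 is optimal.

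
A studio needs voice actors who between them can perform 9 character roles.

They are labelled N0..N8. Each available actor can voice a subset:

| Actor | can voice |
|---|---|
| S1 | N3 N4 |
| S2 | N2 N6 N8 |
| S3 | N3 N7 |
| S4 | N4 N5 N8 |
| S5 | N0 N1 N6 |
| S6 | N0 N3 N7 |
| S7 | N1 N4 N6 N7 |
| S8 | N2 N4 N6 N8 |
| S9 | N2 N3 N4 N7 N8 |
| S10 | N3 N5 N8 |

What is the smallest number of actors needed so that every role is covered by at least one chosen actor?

S4 and S5 and S9 together: S4 ∪ S5 ∪ S9 = {N0, N1, N2, N3, N4, N5, N6, N7, N8} — every role is covered.
No 2 of the 10 actors cover everything (all 45 combinations miss at least one role), so 3 is optimal.

3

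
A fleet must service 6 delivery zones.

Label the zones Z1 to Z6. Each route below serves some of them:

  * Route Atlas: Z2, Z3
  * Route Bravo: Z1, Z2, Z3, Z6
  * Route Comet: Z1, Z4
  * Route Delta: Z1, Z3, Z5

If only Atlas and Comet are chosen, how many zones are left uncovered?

Union of Atlas, Comet = {Z1, Z2, Z3, Z4}.
Not covered: Z5, Z6 — 2 zones.

2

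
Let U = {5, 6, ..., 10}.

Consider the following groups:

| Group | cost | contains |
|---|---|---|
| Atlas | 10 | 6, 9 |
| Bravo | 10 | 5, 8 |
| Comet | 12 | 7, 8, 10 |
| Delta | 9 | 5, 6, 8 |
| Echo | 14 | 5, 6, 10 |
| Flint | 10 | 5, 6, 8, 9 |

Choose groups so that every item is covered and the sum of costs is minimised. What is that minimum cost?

22

Comet, Flint together cover every item (Comet ∪ Flint = {5, 6, 7, 8, 9, 10}); total cost 12 + 10 = 22.
No covering selection has total cost below 22.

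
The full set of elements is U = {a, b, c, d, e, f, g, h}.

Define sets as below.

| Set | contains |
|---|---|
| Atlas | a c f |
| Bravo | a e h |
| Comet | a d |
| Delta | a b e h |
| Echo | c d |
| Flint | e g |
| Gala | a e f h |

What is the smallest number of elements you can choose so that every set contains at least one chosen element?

Take T = {d, e, f}. Each listed set contains at least one of these, so T is a hitting set of size 3.
No choice of 2 elements meets every set, so 3 is the minimum.

3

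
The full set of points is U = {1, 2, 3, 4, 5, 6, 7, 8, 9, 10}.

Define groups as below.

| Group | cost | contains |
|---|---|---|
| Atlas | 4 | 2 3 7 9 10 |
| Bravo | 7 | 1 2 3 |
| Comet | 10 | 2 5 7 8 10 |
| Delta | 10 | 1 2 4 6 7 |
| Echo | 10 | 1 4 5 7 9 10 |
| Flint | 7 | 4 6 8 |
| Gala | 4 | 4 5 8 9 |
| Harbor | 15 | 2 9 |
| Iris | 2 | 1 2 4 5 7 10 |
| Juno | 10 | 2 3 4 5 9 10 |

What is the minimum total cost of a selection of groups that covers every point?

13

Atlas, Flint, Iris together cover every point (Atlas ∪ Flint ∪ Iris = {1, 2, 3, 4, 5, 6, 7, 8, 9, 10}); total cost 4 + 7 + 2 = 13.
No covering selection has total cost below 13.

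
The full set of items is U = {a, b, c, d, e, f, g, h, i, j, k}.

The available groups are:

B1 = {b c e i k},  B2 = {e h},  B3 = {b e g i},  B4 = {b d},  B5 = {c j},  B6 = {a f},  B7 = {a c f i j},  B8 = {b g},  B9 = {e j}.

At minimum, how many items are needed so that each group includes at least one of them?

4

T = {b, c, e, f} meets every group (each contains at least one member of T), and |T| = 4.
The groups B2, B4, B5, B6 are pairwise disjoint, so any hitting set needs a separate item for each — at least 4. Hence 4 is optimal.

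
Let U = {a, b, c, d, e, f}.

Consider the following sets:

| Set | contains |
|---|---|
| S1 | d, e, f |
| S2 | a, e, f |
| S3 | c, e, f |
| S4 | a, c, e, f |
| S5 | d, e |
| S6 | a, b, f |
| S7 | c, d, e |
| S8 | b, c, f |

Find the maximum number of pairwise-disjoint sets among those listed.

2

S5, S6 are pairwise disjoint (S5={d,e}; S6={a,b,f}).
Every remaining set overlaps one of these, and no 3 of the listed sets are pairwise disjoint, so 2 is the maximum.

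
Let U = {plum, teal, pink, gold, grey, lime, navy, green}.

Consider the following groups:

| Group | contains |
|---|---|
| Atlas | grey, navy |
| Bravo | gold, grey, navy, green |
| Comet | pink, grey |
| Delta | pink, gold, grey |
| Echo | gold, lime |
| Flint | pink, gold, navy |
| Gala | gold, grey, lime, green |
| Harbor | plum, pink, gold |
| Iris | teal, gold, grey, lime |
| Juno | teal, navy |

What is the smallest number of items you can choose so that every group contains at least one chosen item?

Take H = {pink, lime, navy}. Each listed group contains at least one of these, so H is a hitting set of size 3.
The groups Comet, Echo, Juno are pairwise disjoint, so any hitting set needs a separate item for each — at least 3. Hence 3 is optimal.

3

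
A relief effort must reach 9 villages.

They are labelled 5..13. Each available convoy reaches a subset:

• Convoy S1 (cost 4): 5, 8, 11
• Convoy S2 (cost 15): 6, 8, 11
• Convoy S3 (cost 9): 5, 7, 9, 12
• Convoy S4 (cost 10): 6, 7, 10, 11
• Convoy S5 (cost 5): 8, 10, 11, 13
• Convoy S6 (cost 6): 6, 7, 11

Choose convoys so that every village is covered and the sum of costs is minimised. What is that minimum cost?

S3, S5, S6 together cover every village (S3 ∪ S5 ∪ S6 = {5, 6, 7, 8, 9, 10, 11, 12, 13}); total cost 9 + 5 + 6 = 20.
No covering selection has total cost below 20.

20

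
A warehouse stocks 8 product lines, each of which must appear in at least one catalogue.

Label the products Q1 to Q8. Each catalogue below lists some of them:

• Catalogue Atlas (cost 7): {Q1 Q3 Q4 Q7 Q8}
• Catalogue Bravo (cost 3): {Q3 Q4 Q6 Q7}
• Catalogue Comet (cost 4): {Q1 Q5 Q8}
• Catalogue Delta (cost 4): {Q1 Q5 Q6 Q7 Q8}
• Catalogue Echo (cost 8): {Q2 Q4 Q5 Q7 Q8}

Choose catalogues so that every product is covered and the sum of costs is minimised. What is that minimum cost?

Bravo, Comet, Echo together cover every product (Bravo ∪ Comet ∪ Echo = {Q1, Q2, Q3, Q4, Q5, Q6, Q7, Q8}); total cost 3 + 4 + 8 = 15.
No covering selection has total cost below 15.

15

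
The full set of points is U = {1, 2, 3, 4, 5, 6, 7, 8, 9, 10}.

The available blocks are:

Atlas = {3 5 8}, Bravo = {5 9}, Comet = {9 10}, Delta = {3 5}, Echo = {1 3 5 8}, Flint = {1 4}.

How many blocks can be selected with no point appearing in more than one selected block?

Comet, Delta, Flint are pairwise disjoint (Comet={9,10}; Delta={3,5}; Flint={1,4}).
Every remaining block overlaps one of these, and no 4 of the listed blocks are pairwise disjoint, so 3 is the maximum.

3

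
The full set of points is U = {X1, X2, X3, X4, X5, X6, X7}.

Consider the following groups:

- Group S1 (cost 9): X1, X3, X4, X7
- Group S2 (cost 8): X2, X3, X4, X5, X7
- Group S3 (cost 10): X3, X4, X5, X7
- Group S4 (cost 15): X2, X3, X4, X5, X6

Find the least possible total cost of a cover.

S1, S4 together cover every point (S1 ∪ S4 = {X1, X2, X3, X4, X5, X6, X7}); total cost 9 + 15 = 24.
The greedy pick S2, S1, S4 costs 32; no covering selection beats 24.

24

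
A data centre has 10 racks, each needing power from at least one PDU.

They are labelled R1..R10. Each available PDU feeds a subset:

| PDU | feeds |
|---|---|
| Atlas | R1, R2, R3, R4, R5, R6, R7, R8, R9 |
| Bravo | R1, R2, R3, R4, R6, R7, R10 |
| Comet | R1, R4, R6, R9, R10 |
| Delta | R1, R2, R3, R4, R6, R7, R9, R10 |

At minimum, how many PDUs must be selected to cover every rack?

Take {Atlas, Comet}. Their union is {R1, R2, R3, R4, R5, R6, R7, R8, R9, R10}, which is all 10 racks.
No single PDU has all 10 racks (the largest, Atlas, has 9), so 2 is optimal.

2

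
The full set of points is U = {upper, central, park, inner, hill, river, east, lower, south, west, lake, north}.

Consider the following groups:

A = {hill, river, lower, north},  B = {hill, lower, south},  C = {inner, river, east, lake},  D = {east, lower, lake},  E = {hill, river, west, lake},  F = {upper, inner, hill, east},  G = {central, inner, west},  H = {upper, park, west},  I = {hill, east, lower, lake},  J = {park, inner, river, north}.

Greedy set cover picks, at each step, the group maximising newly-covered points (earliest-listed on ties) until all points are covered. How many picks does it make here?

5

Greedy: pick A (covers 4 new) → pick C (covers 3 new) → pick H (covers 3 new) → pick B (covers 1 new) → pick G (covers 1 new). Total picks: 5.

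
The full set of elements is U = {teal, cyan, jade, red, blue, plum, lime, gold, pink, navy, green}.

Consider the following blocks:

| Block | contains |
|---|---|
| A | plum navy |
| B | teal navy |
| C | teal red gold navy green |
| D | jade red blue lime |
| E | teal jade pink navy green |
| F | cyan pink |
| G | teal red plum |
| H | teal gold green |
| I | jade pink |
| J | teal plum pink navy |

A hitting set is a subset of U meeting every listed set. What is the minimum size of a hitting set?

T = {teal, red, plum, pink} meets every block (each contains at least one member of T), and |T| = 4.
The blocks A, D, F, H are pairwise disjoint, so any hitting set needs a separate element for each — at least 4. Hence 4 is optimal.

4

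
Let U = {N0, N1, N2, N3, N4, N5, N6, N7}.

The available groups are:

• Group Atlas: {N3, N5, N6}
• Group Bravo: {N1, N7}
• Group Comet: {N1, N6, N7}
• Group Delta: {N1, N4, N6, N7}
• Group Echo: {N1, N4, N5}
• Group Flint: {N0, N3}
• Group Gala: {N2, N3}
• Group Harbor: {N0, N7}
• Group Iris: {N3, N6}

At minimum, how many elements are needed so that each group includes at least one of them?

Take H = {N3, N5, N7}. Each listed group contains at least one of these, so H is a hitting set of size 3.
The groups Echo, Harbor, Iris are pairwise disjoint, so any hitting set needs a separate element for each — at least 3. Hence 3 is optimal.

3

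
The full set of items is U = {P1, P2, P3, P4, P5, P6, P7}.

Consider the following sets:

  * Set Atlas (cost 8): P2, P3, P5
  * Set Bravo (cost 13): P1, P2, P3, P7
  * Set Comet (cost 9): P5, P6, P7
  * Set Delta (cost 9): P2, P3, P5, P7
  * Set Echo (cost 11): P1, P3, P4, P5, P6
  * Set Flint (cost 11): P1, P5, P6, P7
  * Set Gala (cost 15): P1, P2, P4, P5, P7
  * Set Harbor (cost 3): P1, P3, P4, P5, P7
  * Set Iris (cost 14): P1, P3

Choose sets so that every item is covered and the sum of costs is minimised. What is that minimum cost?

20

Delta, Echo together cover every item (Delta ∪ Echo = {P1, P2, P3, P4, P5, P6, P7}); total cost 9 + 11 = 20.
No covering selection has total cost below 20.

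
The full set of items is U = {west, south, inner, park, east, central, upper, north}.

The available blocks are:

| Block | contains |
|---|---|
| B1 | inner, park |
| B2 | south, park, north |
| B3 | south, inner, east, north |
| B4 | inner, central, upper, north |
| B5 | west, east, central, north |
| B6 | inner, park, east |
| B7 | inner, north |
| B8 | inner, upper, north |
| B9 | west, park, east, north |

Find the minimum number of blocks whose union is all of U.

B3 and B4 and B9 together: B3 ∪ B4 ∪ B9 = {west, south, inner, park, east, central, upper, north} — every item is covered.
No 2 of the 9 blocks cover everything (all 36 combinations miss at least one item), so 3 is optimal.

3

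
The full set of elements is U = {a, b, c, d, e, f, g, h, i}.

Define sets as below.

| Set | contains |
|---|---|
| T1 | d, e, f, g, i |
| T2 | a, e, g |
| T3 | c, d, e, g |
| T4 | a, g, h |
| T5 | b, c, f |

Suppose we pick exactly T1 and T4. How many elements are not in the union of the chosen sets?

Union of T1, T4 = {a, d, e, f, g, h, i}.
Not covered: b, c — 2 elements.

2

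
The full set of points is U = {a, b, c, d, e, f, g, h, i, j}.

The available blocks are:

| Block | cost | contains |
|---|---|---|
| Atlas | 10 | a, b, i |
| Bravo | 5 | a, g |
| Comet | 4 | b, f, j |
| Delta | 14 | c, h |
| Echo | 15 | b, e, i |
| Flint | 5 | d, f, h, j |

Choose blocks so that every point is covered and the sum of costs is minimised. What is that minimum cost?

39

Bravo, Delta, Echo, Flint together cover every point (Bravo ∪ Delta ∪ Echo ∪ Flint = {a, b, c, d, e, f, g, h, i, j}); total cost 5 + 14 + 15 + 5 = 39.
The greedy pick Flint, Bravo, Comet, Echo, Delta costs 43; no covering selection beats 39.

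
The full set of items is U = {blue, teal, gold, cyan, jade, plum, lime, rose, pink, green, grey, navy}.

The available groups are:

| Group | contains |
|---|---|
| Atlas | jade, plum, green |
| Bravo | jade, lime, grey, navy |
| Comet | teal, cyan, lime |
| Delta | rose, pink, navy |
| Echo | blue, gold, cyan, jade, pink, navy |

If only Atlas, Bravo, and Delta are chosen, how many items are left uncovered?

4

Union of Atlas, Bravo, Delta = {jade, plum, lime, rose, pink, green, grey, navy}.
Not covered: blue, teal, gold, cyan — 4 items.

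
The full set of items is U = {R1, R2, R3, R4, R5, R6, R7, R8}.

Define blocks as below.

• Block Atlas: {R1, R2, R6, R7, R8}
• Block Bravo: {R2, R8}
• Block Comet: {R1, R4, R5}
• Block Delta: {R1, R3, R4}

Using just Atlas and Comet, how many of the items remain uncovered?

1

Union of Atlas, Comet = {R1, R2, R4, R5, R6, R7, R8}.
Not covered: R3 — 1 item.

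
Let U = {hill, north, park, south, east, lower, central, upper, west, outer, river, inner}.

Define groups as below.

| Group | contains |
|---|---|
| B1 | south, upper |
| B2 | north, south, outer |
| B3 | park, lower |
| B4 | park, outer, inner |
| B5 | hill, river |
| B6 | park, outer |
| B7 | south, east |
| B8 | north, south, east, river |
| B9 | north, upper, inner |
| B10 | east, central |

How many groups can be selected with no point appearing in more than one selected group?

B2, B3, B5, B10 are pairwise disjoint (B2={north,south,outer}; B3={park,lower}; B5={hill,river}; B10={east,central}).
Every remaining group overlaps one of these, and no 5 of the listed groups are pairwise disjoint, so 4 is the maximum.

4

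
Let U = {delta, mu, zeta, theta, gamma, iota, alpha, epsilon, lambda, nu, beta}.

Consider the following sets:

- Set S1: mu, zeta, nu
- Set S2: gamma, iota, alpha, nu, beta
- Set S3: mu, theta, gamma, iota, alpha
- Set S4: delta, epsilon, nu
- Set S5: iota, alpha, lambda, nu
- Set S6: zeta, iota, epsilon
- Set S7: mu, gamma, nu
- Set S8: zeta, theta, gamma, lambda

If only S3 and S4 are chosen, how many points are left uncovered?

Union of S3, S4 = {delta, mu, theta, gamma, iota, alpha, epsilon, nu}.
Not covered: zeta, lambda, beta — 3 points.

3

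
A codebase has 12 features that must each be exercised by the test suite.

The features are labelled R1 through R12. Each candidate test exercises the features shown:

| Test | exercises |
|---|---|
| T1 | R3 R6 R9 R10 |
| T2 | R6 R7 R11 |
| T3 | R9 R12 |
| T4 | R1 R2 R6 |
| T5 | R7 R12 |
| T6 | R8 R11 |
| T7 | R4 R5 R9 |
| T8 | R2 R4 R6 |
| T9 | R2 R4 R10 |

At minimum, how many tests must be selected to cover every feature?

T1 and T4 and T5 and T6 and T7 together: T1 ∪ T4 ∪ T5 ∪ T6 ∪ T7 = {R1, R2, R3, R4, R5, R6, R7, R8, R9, R10, R11, R12} — every feature is covered.
Only T1 contains R3, so T1 is forced; the remaining 8 features need at least 4 more tests (each remaining test adds at most 2) — so at least 5 tests are needed, and 5 is optimal.

5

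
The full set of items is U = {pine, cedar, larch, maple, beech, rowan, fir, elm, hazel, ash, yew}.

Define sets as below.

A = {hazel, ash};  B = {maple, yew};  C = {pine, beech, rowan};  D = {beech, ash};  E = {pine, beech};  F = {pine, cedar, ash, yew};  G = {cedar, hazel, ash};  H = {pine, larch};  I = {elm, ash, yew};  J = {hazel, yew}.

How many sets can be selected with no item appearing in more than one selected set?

3

D, H, J are pairwise disjoint (D={beech,ash}; H={pine,larch}; J={hazel,yew}).
Every remaining set overlaps one of these, and no 4 of the listed sets are pairwise disjoint, so 3 is the maximum.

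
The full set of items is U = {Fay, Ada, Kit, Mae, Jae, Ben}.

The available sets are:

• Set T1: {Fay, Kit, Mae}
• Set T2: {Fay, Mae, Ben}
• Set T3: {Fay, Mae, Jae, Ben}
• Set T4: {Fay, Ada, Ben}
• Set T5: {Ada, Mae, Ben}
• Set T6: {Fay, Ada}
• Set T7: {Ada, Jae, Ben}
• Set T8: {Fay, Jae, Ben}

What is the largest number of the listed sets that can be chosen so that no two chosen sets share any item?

T1, T7 are pairwise disjoint (T1={Fay,Kit,Mae}; T7={Ada,Jae,Ben}).
Every remaining set overlaps one of these, and no 3 of the listed sets are pairwise disjoint, so 2 is the maximum.

2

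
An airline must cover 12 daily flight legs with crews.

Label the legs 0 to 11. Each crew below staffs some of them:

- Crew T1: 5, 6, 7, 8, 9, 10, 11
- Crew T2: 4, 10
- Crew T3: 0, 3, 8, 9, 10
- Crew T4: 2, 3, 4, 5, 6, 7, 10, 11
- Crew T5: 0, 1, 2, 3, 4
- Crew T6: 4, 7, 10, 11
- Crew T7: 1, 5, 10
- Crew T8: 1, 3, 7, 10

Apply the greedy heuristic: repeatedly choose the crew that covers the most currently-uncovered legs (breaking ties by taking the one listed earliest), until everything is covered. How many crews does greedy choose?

3

Greedy: pick T4 (covers 8 new) → pick T3 (covers 3 new) → pick T5 (covers 1 new). Total picks: 3.
(The true minimum cover uses only 2 crews, so greedy is not optimal here.)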